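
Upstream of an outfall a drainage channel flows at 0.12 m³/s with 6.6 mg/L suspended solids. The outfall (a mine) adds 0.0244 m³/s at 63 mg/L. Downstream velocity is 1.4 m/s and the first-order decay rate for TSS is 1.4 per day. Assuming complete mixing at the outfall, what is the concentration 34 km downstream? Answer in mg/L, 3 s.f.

10.9 mg/L

After complete mixing, C₀ = (0.0244·63 + 0.12·6.6) / 0.1444 = 16.13 mg/L.
Travel time t = 3.4e+04 m / 1.4 m/s = 2.429e+04 s = 0.2811 d.
C = 16.13·exp(−1.4·0.2811) = 16.13·0.6747 = 10.88 mg/L.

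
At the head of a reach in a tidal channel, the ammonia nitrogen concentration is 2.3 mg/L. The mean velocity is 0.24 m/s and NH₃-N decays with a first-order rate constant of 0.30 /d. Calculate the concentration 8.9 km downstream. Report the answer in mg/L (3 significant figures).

Travel time t = 8.9 km / 0.24 m/s = 8900/0.24 = 3.708e+04 s = 0.4292 d.
First-order decay: C = 2.3·exp(−0.30·0.4292) = 2.3·0.8792 = 2.022 mg/L.

2.02 mg/L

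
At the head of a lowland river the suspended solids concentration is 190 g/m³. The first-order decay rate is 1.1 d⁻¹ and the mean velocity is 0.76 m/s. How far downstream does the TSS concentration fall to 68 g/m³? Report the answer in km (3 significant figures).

From C = C₀·e^(−kt), t = ln(C₀/C)/k = ln(190/68)/1.1 = 1.028/1.1 = 0.9341 d.
Distance = v·t = 0.76 m/s × 8.071e+04 s = 6.134e+04 m = 61.34 km.

61.3 km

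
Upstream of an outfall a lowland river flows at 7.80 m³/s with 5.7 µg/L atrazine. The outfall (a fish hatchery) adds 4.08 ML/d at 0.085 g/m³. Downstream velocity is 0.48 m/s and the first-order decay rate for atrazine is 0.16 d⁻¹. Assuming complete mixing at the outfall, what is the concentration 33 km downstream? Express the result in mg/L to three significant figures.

4.08 ML/d = 0.04722 m³/s.
5.7 µg/L = 0.0057 mg/L.
After complete mixing, C₀ = (0.04722·0.085 + 7.8·0.0057) / 7.847 = 0.006177 mg/L.
Travel time t = 3.3e+04 m / 0.48 m/s = 6.875e+04 s = 0.7957 d.
C = 0.006177·exp(−0.16·0.7957) = 0.006177·0.8805 = 0.005439 mg/L.

0.00544 mg/L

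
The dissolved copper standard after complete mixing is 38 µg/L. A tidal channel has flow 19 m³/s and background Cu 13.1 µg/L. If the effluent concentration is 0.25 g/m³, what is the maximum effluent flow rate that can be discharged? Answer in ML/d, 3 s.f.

13.1 µg/L = 0.0131 mg/L.
38 µg/L = 0.038 mg/L.
Mass balance at complete mixing: C_std·(Q_w + Q_r) = Q_w·C_e + Q_r·C_b.
Rearranging, Q_w = Q_r·(C_std − C_b)/(C_e − C_std) = 19·(0.038 − 0.0131) / (0.25 − 0.038) = 2.232 m³/s.
= 192.8 ML/d.

193 ML/d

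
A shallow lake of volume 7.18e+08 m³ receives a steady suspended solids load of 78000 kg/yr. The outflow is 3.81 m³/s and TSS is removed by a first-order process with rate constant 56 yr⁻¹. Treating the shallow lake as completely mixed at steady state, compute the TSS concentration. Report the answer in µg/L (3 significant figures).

Outflow Q = 3.81 m³/s × 3.156e+07 s/yr = 1.202e+08 m³/yr.
Steady-state CSTR mass balance: W = Q·C + k·V·C, so C = W/(Q + kV).
Q + kV = 1.202e+08 + 56·7.18e+08 = 4.033e+10 m³/yr.
C = 78000/4.033e+10 = 1.934e-06 kg/m³ = 0.001934 mg/L = 1.934 µg/L.

1.93 µg/L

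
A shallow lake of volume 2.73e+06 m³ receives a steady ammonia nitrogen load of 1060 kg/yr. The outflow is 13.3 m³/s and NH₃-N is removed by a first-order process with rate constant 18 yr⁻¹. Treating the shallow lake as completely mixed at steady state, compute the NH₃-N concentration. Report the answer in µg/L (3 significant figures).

2.26 µg/L

Outflow Q = 13.3 m³/s × 3.156e+07 s/yr = 4.197e+08 m³/yr.
Steady-state CSTR mass balance: W = Q·C + k·V·C, so C = W/(Q + kV).
Q + kV = 4.197e+08 + 18·2.73e+06 = 4.689e+08 m³/yr.
C = 1060/4.689e+08 = 2.261e-06 kg/m³ = 0.002261 mg/L = 2.261 µg/L.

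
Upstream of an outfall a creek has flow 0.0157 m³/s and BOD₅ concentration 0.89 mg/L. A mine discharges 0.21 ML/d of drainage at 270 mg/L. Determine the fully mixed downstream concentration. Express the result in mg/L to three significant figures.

0.21 ML/d = 0.002431 m³/s.
Flow-weighted mixing gives C = (0.002431·270 + 0.0157·0.89) / (0.002431 + 0.0157) = 0.6702/0.01813 = 36.97 mg/L.

37.0 mg/L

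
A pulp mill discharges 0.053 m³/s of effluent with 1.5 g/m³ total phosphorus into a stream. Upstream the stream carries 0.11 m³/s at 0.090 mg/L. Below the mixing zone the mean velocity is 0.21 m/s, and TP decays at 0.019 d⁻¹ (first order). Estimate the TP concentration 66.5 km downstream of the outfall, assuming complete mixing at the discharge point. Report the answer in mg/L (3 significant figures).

0.512 mg/L

After complete mixing, C₀ = (0.053·1.5 + 0.11·0.09) / 0.163 = 0.5485 mg/L.
Travel time t = 6.65e+04 m / 0.21 m/s = 3.167e+05 s = 3.665 d.
C = 0.5485·exp(−0.019·3.665) = 0.5485·0.9327 = 0.5116 mg/L.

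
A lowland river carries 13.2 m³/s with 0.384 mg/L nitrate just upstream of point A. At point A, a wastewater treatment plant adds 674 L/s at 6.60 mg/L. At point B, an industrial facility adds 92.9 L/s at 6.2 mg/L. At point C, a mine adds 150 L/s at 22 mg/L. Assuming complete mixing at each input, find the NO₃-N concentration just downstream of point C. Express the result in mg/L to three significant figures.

674 L/s = 0.674 m³/s.
After input A: C = (13.2·0.384 + 0.674·6.6) / 13.87 = 0.686 mg/L.
92.9 L/s = 0.0929 m³/s.
After input B: C = (13.87·0.686 + 0.0929·6.2) / 13.97 = 0.7226 mg/L.
150 L/s = 0.15 m³/s.
After input C: C = (13.97·0.7226 + 0.15·22) / 14.12 = 0.9487 mg/L.

0.949 mg/L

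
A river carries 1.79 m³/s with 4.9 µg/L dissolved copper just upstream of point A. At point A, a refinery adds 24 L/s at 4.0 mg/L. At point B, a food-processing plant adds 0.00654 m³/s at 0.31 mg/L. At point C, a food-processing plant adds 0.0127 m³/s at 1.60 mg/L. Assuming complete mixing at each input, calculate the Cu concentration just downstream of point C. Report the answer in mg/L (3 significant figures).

4.9 µg/L = 0.0049 mg/L.
24 L/s = 0.024 m³/s.
After input A: C = (1.79·0.0049 + 0.024·4) / 1.814 = 0.05776 mg/L.
After input B: C = (1.814·0.05776 + 0.00654·0.31) / 1.821 = 0.05866 mg/L.
After input C: C = (1.821·0.05866 + 0.0127·1.6) / 1.833 = 0.06934 mg/L.

0.0693 mg/L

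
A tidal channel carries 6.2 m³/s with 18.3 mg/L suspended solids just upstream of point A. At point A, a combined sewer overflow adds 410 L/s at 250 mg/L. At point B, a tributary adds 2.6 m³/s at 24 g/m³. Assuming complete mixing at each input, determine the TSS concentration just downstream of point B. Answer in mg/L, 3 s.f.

30.2 mg/L

410 L/s = 0.41 m³/s.
After input A: C = (6.2·18.3 + 0.41·250) / 6.61 = 32.67 mg/L.
After input B: C = (6.61·32.67 + 2.6·24) / 9.21 = 30.22 mg/L.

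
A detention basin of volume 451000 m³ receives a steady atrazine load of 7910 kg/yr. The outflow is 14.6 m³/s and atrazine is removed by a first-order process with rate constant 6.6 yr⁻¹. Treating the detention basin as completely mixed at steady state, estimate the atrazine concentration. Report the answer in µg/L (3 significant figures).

17.1 µg/L

Outflow Q = 14.6 m³/s × 3.156e+07 s/yr = 4.607e+08 m³/yr.
Steady-state CSTR mass balance: W = Q·C + k·V·C, so C = W/(Q + kV).
Q + kV = 4.607e+08 + 6.6·451000 = 4.637e+08 m³/yr.
C = 7910/4.637e+08 = 1.706e-05 kg/m³ = 0.01706 mg/L = 17.06 µg/L.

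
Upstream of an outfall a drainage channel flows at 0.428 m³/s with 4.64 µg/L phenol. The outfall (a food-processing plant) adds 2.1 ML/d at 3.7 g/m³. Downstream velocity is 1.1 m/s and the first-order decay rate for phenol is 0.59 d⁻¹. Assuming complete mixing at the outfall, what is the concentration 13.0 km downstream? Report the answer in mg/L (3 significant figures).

2.1 ML/d = 0.02431 m³/s.
4.64 µg/L = 0.00464 mg/L.
After complete mixing, C₀ = (0.02431·3.7 + 0.428·0.00464) / 0.4523 = 0.2032 mg/L.
Travel time t = 1.3e+04 m / 1.1 m/s = 1.182e+04 s = 0.1368 d.
C = 0.2032·exp(−0.59·0.1368) = 0.2032·0.9225 = 0.1875 mg/L.

0.187 mg/L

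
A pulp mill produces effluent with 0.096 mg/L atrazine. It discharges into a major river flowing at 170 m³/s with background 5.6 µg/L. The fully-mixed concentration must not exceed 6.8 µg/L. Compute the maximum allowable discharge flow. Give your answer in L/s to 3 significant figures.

5.6 µg/L = 0.0056 mg/L.
6.8 µg/L = 0.0068 mg/L.
Mass balance at complete mixing: C_std·(Q_w + Q_r) = Q_w·C_e + Q_r·C_b.
Rearranging, Q_w = Q_r·(C_std − C_b)/(C_e − C_std) = 170·(0.0068 − 0.0056) / (0.096 − 0.0068) = 2.287 m³/s.
= 2287 L/s.

2290 L/s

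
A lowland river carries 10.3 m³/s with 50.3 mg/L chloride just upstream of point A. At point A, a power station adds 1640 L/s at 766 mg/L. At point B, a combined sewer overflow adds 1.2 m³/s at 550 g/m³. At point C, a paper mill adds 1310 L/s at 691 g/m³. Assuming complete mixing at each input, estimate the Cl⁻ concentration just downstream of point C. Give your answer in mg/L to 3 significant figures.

231 mg/L

1640 L/s = 1.64 m³/s.
After input A: C = (10.3·50.3 + 1.64·766) / 11.94 = 148.6 mg/L.
After input B: C = (11.94·148.6 + 1.2·550) / 13.14 = 185.3 mg/L.
1310 L/s = 1.31 m³/s.
After input C: C = (13.14·185.3 + 1.31·691) / 14.45 = 231.1 mg/L.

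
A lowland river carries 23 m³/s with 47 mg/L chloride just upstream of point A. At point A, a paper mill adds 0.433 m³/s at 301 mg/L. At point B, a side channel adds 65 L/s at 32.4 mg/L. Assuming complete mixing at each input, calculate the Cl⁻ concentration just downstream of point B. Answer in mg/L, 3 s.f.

After input A: C = (23·47 + 0.433·301) / 23.43 = 51.69 mg/L.
65 L/s = 0.065 m³/s.
After input B: C = (23.43·51.69 + 0.065·32.4) / 23.5 = 51.64 mg/L.

51.6 mg/L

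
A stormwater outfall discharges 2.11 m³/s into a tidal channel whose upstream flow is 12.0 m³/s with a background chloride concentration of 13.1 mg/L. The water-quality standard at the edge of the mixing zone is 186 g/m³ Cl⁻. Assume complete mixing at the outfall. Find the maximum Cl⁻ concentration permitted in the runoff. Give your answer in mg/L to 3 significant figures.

Mass balance: 186·14.11 = 2.11·Cₑ + 12·13.1.
Cₑ = (2624 − 157.2) / 2.11 = 1169 mg/L.

1170 mg/L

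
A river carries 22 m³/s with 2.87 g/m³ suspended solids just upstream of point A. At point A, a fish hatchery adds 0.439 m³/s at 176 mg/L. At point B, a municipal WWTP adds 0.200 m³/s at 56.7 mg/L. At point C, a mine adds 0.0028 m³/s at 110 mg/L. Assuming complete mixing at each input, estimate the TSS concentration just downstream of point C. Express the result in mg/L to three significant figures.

6.72 mg/L

After input A: C = (22·2.87 + 0.439·176) / 22.44 = 6.257 mg/L.
After input B: C = (22.44·6.257 + 0.2·56.7) / 22.64 = 6.703 mg/L.
After input C: C = (22.64·6.703 + 0.0028·110) / 22.64 = 6.716 mg/L.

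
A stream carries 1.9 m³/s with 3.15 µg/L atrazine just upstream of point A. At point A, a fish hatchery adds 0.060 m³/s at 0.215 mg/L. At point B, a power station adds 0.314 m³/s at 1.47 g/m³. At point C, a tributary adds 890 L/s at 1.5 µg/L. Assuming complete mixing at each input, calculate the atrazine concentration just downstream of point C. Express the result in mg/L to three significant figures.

0.152 mg/L

3.15 µg/L = 0.00315 mg/L.
After input A: C = (1.9·0.00315 + 0.06·0.215) / 1.96 = 0.009635 mg/L.
After input B: C = (1.96·0.009635 + 0.314·1.47) / 2.274 = 0.2113 mg/L.
890 L/s = 0.89 m³/s.
1.5 µg/L = 0.0015 mg/L.
After input C: C = (2.274·0.2113 + 0.89·0.0015) / 3.164 = 0.1523 mg/L.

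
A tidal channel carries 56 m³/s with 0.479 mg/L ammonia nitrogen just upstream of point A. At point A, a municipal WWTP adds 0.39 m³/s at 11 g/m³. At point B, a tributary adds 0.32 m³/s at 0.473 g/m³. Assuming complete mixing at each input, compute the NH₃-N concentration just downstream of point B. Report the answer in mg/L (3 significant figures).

0.551 mg/L

After input A: C = (56·0.479 + 0.39·11) / 56.39 = 0.5518 mg/L.
After input B: C = (56.39·0.5518 + 0.32·0.473) / 56.71 = 0.5513 mg/L.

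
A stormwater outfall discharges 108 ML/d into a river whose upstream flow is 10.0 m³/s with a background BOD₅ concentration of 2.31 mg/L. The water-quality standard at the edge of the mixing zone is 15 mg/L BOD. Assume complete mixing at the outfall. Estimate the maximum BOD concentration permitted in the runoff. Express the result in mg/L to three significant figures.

108 ML/d = 1.25 m³/s.
Mass balance: 15·11.25 = 1.25·Cₑ + 10·2.31.
Cₑ = (168.8 − 23.1) / 1.25 = 116.5 mg/L.

117 mg/L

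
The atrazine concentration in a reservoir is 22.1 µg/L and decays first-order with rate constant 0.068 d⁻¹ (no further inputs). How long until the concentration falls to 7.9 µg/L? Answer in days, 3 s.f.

t = ln(C₀/C)/k = ln(22.1/7.9)/0.068 = 1.029/0.068 = 15.13 d.

15.1 d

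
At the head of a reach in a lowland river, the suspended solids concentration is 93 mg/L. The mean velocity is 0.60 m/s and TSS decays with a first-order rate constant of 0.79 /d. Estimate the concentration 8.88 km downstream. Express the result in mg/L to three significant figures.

81.2 mg/L

Travel time t = 8.88 km / 0.60 m/s = 8880/0.60 = 1.48e+04 s = 0.1713 d.
First-order decay: C = 93·exp(−0.79·0.1713) = 93·0.8734 = 81.23 mg/L.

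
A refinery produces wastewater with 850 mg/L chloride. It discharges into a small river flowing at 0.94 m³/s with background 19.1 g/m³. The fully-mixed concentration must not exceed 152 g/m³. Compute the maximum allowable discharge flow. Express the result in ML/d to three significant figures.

Mass balance at complete mixing: C_std·(Q_w + Q_r) = Q_w·C_e + Q_r·C_b.
Rearranging, Q_w = Q_r·(C_std − C_b)/(C_e − C_std) = 0.94·(152 − 19.1) / (850 − 152) = 0.179 m³/s.
= 15.46 ML/d.

15.5 ML/d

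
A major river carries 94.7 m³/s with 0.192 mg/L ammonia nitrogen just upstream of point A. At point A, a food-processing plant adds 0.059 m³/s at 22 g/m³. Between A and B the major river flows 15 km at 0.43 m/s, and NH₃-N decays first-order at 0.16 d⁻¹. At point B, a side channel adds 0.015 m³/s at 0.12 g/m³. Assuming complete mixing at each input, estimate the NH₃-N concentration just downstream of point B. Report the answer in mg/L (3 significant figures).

After input A: C = (94.7·0.192 + 0.059·22) / 94.76 = 0.2056 mg/L.
Over the 15 km reach to input B (t = 3.488e+04 s = 0.4037 d), decay gives C = 0.2056·exp(−0.16·0.4037) = 0.1927 mg/L.
After input B: C = (94.76·0.1927 + 0.015·0.12) / 94.77 = 0.1927 mg/L.

0.193 mg/L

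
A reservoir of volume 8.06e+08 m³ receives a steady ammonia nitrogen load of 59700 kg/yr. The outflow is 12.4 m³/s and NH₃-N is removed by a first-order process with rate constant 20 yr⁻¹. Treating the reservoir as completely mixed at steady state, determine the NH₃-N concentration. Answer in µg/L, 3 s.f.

3.62 µg/L

Outflow Q = 12.4 m³/s × 3.156e+07 s/yr = 3.913e+08 m³/yr.
Steady-state CSTR mass balance: W = Q·C + k·V·C, so C = W/(Q + kV).
Q + kV = 3.913e+08 + 20·8.06e+08 = 1.651e+10 m³/yr.
C = 59700/1.651e+10 = 3.616e-06 kg/m³ = 0.003616 mg/L = 3.616 µg/L.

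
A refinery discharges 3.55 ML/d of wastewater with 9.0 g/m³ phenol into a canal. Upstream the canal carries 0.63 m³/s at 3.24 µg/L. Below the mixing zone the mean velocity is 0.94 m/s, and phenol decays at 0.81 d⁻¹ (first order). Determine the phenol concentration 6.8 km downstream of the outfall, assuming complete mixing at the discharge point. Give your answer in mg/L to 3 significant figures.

0.518 mg/L

3.55 ML/d = 0.04109 m³/s.
3.24 µg/L = 0.00324 mg/L.
After complete mixing, C₀ = (0.04109·9 + 0.63·0.00324) / 0.6711 = 0.5541 mg/L.
Travel time t = 6800 m / 0.94 m/s = 7234 s = 0.08373 d.
C = 0.5541·exp(−0.81·0.08373) = 0.5541·0.9344 = 0.5177 mg/L.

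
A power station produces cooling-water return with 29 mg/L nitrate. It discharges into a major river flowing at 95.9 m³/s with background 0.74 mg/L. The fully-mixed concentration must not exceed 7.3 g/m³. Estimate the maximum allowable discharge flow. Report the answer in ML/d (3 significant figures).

2500 ML/d

Mass balance at complete mixing: C_std·(Q_w + Q_r) = Q_w·C_e + Q_r·C_b.
Rearranging, Q_w = Q_r·(C_std − C_b)/(C_e − C_std) = 95.9·(7.3 − 0.74) / (29 − 7.3) = 28.99 m³/s.
= 2505 ML/d.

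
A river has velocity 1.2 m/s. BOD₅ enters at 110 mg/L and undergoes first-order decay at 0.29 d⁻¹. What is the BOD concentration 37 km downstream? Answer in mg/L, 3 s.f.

Travel time t = 37 km / 1.2 m/s = 3.7e+04/1.2 = 3.083e+04 s = 0.3569 d.
First-order decay: C = 110·exp(−0.29·0.3569) = 110·0.9017 = 99.19 mg/L.

99.2 mg/L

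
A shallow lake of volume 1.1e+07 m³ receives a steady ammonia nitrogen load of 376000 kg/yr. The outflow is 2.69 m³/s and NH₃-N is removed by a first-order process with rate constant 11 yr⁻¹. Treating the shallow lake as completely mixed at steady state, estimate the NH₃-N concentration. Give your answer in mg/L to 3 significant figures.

1.83 mg/L

Outflow Q = 2.69 m³/s × 3.156e+07 s/yr = 8.489e+07 m³/yr.
Steady-state CSTR mass balance: W = Q·C + k·V·C, so C = W/(Q + kV).
Q + kV = 8.489e+07 + 11·1.1e+07 = 2.059e+08 m³/yr.
C = 376000/2.059e+08 = 0.001826 kg/m³ = 1.826 mg/L.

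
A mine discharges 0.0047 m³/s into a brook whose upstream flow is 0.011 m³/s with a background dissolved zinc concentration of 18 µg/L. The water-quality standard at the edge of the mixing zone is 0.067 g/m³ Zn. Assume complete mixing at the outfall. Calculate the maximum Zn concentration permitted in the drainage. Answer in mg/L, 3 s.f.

0.182 mg/L

18 µg/L = 0.018 mg/L.
Mass balance: 0.067·0.0157 = 0.0047·Cₑ + 0.011·0.018.
Cₑ = (0.001052 − 0.000198) / 0.0047 = 0.1817 mg/L.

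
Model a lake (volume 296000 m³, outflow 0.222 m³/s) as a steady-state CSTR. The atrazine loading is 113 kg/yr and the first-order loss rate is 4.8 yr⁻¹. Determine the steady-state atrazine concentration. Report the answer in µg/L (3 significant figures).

13.4 µg/L

Outflow Q = 0.222 m³/s × 3.156e+07 s/yr = 7.006e+06 m³/yr.
Steady-state CSTR mass balance: W = Q·C + k·V·C, so C = W/(Q + kV).
Q + kV = 7.006e+06 + 4.8·296000 = 8.427e+06 m³/yr.
C = 113/8.427e+06 = 1.341e-05 kg/m³ = 0.01341 mg/L = 13.41 µg/L.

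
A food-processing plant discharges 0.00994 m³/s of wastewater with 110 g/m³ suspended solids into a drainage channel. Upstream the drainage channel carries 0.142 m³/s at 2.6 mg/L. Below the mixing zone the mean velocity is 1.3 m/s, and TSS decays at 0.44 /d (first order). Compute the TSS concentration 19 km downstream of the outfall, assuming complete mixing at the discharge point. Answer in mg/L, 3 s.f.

8.94 mg/L

After complete mixing, C₀ = (0.00994·110 + 0.142·2.6) / 0.1519 = 9.626 mg/L.
Travel time t = 1.9e+04 m / 1.3 m/s = 1.462e+04 s = 0.1692 d.
C = 9.626·exp(−0.44·0.1692) = 9.626·0.9283 = 8.936 mg/L.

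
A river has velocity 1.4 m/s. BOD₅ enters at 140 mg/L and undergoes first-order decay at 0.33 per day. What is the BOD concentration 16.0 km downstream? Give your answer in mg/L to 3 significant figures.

134 mg/L

Travel time t = 16.0 km / 1.4 m/s = 1.6e+04/1.4 = 1.143e+04 s = 0.1323 d.
First-order decay: C = 140·exp(−0.33·0.1323) = 140·0.9573 = 134 mg/L.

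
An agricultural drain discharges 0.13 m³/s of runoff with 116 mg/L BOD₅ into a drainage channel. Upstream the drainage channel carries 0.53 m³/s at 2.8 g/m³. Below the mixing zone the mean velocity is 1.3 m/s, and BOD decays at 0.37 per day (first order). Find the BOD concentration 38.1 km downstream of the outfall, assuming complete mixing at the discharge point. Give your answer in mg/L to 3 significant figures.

22.1 mg/L

After complete mixing, C₀ = (0.13·116 + 0.53·2.8) / 0.66 = 25.1 mg/L.
Travel time t = 3.81e+04 m / 1.3 m/s = 2.931e+04 s = 0.3392 d.
C = 25.1·exp(−0.37·0.3392) = 25.1·0.882 = 22.14 mg/L.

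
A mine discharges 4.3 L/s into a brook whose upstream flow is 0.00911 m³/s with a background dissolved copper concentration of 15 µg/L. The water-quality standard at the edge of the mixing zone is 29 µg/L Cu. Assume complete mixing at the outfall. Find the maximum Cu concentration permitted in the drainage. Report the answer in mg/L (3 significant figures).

0.0587 mg/L

4.3 L/s = 0.0043 m³/s.
15 µg/L = 0.015 mg/L.
29 µg/L = 0.029 mg/L.
Mass balance: 0.029·0.01341 = 0.0043·Cₑ + 0.00911·0.015.
Cₑ = (0.0003889 − 0.0001366) / 0.0043 = 0.05866 mg/L.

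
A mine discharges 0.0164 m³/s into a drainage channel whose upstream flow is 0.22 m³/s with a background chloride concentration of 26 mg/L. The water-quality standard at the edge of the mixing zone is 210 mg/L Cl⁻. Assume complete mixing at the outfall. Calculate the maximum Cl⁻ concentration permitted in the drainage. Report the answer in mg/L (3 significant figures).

2680 mg/L

Mass balance: 210·0.2364 = 0.0164·Cₑ + 0.22·26.
Cₑ = (49.64 − 5.72) / 0.0164 = 2678 mg/L.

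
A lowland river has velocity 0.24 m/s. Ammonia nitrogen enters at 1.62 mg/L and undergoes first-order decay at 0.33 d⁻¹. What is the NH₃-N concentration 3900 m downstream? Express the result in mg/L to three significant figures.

1.52 mg/L

Travel time t = 3900 m / 0.24 m/s = 3900/0.24 = 1.625e+04 s = 0.1881 d.
First-order decay: C = 1.62·exp(−0.33·0.1881) = 1.62·0.9398 = 1.523 mg/L.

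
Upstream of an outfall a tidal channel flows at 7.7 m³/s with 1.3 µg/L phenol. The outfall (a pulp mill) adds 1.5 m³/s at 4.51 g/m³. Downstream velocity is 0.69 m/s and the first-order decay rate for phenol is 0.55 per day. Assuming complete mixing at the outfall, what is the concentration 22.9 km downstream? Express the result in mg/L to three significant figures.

1.3 µg/L = 0.0013 mg/L.
After complete mixing, C₀ = (1.5·4.51 + 7.7·0.0013) / 9.2 = 0.7364 mg/L.
Travel time t = 2.29e+04 m / 0.69 m/s = 3.319e+04 s = 0.3841 d.
C = 0.7364·exp(−0.55·0.3841) = 0.7364·0.8096 = 0.5962 mg/L.

0.596 mg/L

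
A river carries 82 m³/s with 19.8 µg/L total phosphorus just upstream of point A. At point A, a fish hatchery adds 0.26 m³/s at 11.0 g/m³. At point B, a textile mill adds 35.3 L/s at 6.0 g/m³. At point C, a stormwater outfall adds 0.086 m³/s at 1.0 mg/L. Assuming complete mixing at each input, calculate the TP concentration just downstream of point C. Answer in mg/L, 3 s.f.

19.8 µg/L = 0.0198 mg/L.
After input A: C = (82·0.0198 + 0.26·11) / 82.26 = 0.05451 mg/L.
35.3 L/s = 0.0353 m³/s.
After input B: C = (82.26·0.05451 + 0.0353·6) / 82.3 = 0.05706 mg/L.
After input C: C = (82.3·0.05706 + 0.086·1) / 82.38 = 0.05804 mg/L.

0.0580 mg/L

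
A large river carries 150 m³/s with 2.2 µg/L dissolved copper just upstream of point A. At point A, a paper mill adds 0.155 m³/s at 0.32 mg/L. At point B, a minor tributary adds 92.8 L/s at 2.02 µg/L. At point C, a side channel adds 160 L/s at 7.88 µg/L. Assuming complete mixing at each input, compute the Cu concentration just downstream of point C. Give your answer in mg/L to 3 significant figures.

0.00253 mg/L

2.2 µg/L = 0.0022 mg/L.
After input A: C = (150·0.0022 + 0.155·0.32) / 150.2 = 0.002528 mg/L.
92.8 L/s = 0.0928 m³/s.
2.02 µg/L = 0.00202 mg/L.
After input B: C = (150.2·0.002528 + 0.0928·0.00202) / 150.2 = 0.002528 mg/L.
160 L/s = 0.16 m³/s.
7.88 µg/L = 0.00788 mg/L.
After input C: C = (150.2·0.002528 + 0.16·0.00788) / 150.4 = 0.002533 mg/L.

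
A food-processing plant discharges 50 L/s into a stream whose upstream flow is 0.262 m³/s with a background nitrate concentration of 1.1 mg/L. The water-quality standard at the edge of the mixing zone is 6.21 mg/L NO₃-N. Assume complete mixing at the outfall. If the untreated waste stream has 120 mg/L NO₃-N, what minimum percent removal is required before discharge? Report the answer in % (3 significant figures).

50 L/s = 0.05 m³/s.
Mass balance: 6.21·0.312 = 0.05·Cₑ + 0.262·1.1.
Cₑ = (1.938 − 0.2882) / 0.05 = 32.99 mg/L.
Required removal = 1 − 32.99/120 = 72.51 %.

72.5 %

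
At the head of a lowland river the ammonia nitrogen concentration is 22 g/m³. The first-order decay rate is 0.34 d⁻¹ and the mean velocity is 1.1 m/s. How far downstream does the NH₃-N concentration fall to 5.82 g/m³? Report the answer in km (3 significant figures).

372 km

From C = C₀·e^(−kt), t = ln(C₀/C)/k = ln(22/5.82)/0.34 = 1.33/0.34 = 3.911 d.
Distance = v·t = 1.1 m/s × 3.379e+05 s = 3.717e+05 m = 371.7 km.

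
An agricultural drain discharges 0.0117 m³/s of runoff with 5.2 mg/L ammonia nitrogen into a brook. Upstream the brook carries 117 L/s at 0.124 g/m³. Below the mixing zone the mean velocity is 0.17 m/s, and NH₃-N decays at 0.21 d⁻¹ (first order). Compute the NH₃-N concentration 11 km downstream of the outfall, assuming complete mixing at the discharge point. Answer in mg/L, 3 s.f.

117 L/s = 0.117 m³/s.
After complete mixing, C₀ = (0.0117·5.2 + 0.117·0.124) / 0.1287 = 0.5855 mg/L.
Travel time t = 1.1e+04 m / 0.17 m/s = 6.471e+04 s = 0.7489 d.
C = 0.5855·exp(−0.21·0.7489) = 0.5855·0.8545 = 0.5003 mg/L.

0.500 mg/L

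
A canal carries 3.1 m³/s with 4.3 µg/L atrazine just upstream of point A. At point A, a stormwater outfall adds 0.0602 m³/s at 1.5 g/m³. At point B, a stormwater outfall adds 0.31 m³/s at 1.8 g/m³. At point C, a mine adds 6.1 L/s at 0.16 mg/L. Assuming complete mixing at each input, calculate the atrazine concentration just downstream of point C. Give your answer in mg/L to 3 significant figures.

0.191 mg/L

4.3 µg/L = 0.0043 mg/L.
After input A: C = (3.1·0.0043 + 0.0602·1.5) / 3.16 = 0.03279 mg/L.
After input B: C = (3.16·0.03279 + 0.31·1.8) / 3.47 = 0.1907 mg/L.
6.1 L/s = 0.0061 m³/s.
After input C: C = (3.47·0.1907 + 0.0061·0.16) / 3.476 = 0.1906 mg/L.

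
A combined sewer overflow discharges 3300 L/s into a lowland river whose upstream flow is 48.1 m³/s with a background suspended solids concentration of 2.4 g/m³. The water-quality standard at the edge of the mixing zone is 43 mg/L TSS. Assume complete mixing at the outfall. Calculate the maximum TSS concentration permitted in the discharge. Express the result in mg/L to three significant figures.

3300 L/s = 3.3 m³/s.
Mass balance: 43·51.4 = 3.3·Cₑ + 48.1·2.4.
Cₑ = (2210 − 115.4) / 3.3 = 634.8 mg/L.

635 mg/L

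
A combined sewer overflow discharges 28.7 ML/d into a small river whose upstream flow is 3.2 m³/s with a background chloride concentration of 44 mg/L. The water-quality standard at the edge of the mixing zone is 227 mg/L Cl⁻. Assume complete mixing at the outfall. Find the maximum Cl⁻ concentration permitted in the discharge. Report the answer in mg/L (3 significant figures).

1990 mg/L

28.7 ML/d = 0.3322 m³/s.
Mass balance: 227·3.532 = 0.3322·Cₑ + 3.2·44.
Cₑ = (801.8 − 140.8) / 0.3322 = 1990 mg/L.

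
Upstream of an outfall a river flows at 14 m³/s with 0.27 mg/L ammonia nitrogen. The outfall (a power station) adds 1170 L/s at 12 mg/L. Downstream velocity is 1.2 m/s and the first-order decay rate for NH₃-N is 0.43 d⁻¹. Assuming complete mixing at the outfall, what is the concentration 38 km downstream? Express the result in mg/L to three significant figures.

1.00 mg/L

1170 L/s = 1.17 m³/s.
After complete mixing, C₀ = (1.17·12 + 14·0.27) / 15.17 = 1.175 mg/L.
Travel time t = 3.8e+04 m / 1.2 m/s = 3.167e+04 s = 0.3665 d.
C = 1.175·exp(−0.43·0.3665) = 1.175·0.8542 = 1.003 mg/L.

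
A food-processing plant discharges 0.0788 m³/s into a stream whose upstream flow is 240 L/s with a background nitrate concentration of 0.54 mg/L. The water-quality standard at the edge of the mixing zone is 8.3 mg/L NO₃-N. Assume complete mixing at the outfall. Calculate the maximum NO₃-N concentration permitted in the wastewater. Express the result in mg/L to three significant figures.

31.9 mg/L

240 L/s = 0.24 m³/s.
Mass balance: 8.3·0.3188 = 0.0788·Cₑ + 0.24·0.54.
Cₑ = (2.646 − 0.1296) / 0.0788 = 31.93 mg/L.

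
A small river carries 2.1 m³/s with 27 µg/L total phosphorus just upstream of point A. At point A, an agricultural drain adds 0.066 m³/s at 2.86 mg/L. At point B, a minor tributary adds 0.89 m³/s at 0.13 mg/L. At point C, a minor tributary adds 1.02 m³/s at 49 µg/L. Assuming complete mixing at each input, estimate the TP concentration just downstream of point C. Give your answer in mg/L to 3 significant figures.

0.101 mg/L

27 µg/L = 0.027 mg/L.
After input A: C = (2.1·0.027 + 0.066·2.86) / 2.166 = 0.1133 mg/L.
After input B: C = (2.166·0.1133 + 0.89·0.13) / 3.056 = 0.1182 mg/L.
49 µg/L = 0.049 mg/L.
After input C: C = (3.056·0.1182 + 1.02·0.049) / 4.076 = 0.1009 mg/L.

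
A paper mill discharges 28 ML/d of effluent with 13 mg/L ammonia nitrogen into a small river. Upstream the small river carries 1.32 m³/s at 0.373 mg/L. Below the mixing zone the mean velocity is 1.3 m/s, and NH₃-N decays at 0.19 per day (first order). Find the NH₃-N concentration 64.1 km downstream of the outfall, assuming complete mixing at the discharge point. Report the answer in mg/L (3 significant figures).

2.57 mg/L

28 ML/d = 0.3241 m³/s.
After complete mixing, C₀ = (0.3241·13 + 1.32·0.373) / 1.644 = 2.862 mg/L.
Travel time t = 6.41e+04 m / 1.3 m/s = 4.931e+04 s = 0.5707 d.
C = 2.862·exp(−0.19·0.5707) = 2.862·0.8972 = 2.568 mg/L.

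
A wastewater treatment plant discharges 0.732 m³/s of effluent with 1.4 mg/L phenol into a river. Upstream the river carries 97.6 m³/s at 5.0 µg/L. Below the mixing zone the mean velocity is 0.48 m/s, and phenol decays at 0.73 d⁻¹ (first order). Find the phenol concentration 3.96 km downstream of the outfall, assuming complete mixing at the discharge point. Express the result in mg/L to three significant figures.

5.0 µg/L = 0.005 mg/L.
After complete mixing, C₀ = (0.732·1.4 + 97.6·0.005) / 98.33 = 0.01538 mg/L.
Travel time t = 3960 m / 0.48 m/s = 8250 s = 0.09549 d.
C = 0.01538·exp(−0.73·0.09549) = 0.01538·0.9327 = 0.01435 mg/L.

0.0143 mg/L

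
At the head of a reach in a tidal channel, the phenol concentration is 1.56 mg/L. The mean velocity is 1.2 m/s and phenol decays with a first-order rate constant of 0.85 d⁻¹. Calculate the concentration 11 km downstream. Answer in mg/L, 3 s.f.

1.43 mg/L

Travel time t = 11 km / 1.2 m/s = 1.1e+04/1.2 = 9167 s = 0.1061 d.
First-order decay: C = 1.56·exp(−0.85·0.1061) = 1.56·0.9138 = 1.425 mg/L.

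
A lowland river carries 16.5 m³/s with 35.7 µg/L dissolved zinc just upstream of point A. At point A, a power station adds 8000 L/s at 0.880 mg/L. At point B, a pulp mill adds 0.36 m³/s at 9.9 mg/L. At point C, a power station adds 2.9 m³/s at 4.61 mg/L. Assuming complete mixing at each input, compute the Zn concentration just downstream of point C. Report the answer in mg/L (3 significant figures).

35.7 µg/L = 0.0357 mg/L.
8000 L/s = 8 m³/s.
After input A: C = (16.5·0.0357 + 8·0.88) / 24.5 = 0.3114 mg/L.
After input B: C = (24.5·0.3114 + 0.36·9.9) / 24.86 = 0.4502 mg/L.
After input C: C = (24.86·0.4502 + 2.9·4.61) / 27.76 = 0.8848 mg/L.

0.885 mg/L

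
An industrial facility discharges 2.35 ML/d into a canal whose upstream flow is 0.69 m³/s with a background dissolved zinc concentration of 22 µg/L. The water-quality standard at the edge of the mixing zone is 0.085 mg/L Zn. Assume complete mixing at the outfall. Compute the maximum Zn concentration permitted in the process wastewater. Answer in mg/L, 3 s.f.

2.35 ML/d = 0.0272 m³/s.
22 µg/L = 0.022 mg/L.
Mass balance: 0.085·0.7172 = 0.0272·Cₑ + 0.69·0.022.
Cₑ = (0.06096 − 0.01518) / 0.0272 = 1.683 mg/L.

1.68 mg/L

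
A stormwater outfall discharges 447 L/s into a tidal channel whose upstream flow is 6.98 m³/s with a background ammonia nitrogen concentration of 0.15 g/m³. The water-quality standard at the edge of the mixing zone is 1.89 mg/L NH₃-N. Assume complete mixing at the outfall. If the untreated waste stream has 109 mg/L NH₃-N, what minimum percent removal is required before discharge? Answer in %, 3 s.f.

73.3 %

447 L/s = 0.447 m³/s.
Mass balance: 1.89·7.427 = 0.447·Cₑ + 6.98·0.15.
Cₑ = (14.04 − 1.047) / 0.447 = 29.06 mg/L.
Required removal = 1 − 29.06/109 = 73.34 %.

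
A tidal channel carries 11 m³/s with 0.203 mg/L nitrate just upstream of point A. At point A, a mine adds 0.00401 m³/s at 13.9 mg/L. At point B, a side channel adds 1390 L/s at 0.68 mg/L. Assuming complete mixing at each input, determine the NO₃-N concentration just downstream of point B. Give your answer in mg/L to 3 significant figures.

After input A: C = (11·0.203 + 0.00401·13.9) / 11 = 0.208 mg/L.
1390 L/s = 1.39 m³/s.
After input B: C = (11·0.208 + 1.39·0.68) / 12.39 = 0.2609 mg/L.

0.261 mg/L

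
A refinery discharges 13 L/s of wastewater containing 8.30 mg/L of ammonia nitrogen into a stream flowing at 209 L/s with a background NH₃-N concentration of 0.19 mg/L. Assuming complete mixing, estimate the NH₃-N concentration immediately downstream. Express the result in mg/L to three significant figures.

0.665 mg/L

13 L/s = 0.013 m³/s.
209 L/s = 0.209 m³/s.
By mass balance at complete mixing, C = (0.013·8.3 + 0.209·0.19) / (0.013 + 0.209) = 0.1476/0.222 = 0.6649 mg/L.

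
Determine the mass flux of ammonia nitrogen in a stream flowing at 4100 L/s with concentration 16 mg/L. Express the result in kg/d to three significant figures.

5670 kg/d

4100 L/s = 4.1 m³/s.
Mass flux = Q·C = 4.1 m³/s × 16 g/m³ = 65.6 g/s.
= 65.6 g/s × 86.4 = 5668 kg/d.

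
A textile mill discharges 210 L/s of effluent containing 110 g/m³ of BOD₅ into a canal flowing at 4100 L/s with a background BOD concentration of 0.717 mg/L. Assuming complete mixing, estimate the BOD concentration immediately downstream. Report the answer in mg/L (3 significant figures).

6.04 mg/L

210 L/s = 0.21 m³/s.
4100 L/s = 4.1 m³/s.
Conservation of mass across the mixing zone: C = (0.21·110 + 4.1·0.717) / (0.21 + 4.1) = 26.04/4.31 = 6.042 mg/L.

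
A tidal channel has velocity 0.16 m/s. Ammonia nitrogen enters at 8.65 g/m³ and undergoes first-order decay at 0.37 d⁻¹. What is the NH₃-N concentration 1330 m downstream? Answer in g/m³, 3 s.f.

8.35 g/m³

Travel time t = 1330 m / 0.16 m/s = 1330/0.16 = 8312 s = 0.09621 d.
First-order decay: C = 8.65·exp(−0.37·0.09621) = 8.65·0.965 = 8.347 g/m³.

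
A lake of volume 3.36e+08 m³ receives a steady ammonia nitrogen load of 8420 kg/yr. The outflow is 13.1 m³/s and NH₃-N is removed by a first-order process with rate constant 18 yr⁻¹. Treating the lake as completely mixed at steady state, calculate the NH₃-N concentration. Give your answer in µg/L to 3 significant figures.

1.30 µg/L

Outflow Q = 13.1 m³/s × 3.156e+07 s/yr = 4.134e+08 m³/yr.
Steady-state CSTR mass balance: W = Q·C + k·V·C, so C = W/(Q + kV).
Q + kV = 4.134e+08 + 18·3.36e+08 = 6.461e+09 m³/yr.
C = 8420/6.461e+09 = 1.303e-06 kg/m³ = 0.001303 mg/L = 1.303 µg/L.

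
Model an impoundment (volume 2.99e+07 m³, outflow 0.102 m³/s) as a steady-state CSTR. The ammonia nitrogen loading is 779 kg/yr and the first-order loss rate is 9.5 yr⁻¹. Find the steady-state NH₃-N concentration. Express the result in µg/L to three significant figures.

2.71 µg/L

Outflow Q = 0.102 m³/s × 3.156e+07 s/yr = 3.219e+06 m³/yr.
Steady-state CSTR mass balance: W = Q·C + k·V·C, so C = W/(Q + kV).
Q + kV = 3.219e+06 + 9.5·2.99e+07 = 2.873e+08 m³/yr.
C = 779/2.873e+08 = 2.712e-06 kg/m³ = 0.002712 mg/L = 2.712 µg/L.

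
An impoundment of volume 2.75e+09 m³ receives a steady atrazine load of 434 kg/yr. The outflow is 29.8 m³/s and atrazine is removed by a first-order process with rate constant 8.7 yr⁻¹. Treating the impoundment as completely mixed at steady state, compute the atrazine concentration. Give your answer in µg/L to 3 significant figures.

Outflow Q = 29.8 m³/s × 3.156e+07 s/yr = 9.404e+08 m³/yr.
Steady-state CSTR mass balance: W = Q·C + k·V·C, so C = W/(Q + kV).
Q + kV = 9.404e+08 + 8.7·2.75e+09 = 2.487e+10 m³/yr.
C = 434/2.487e+10 = 1.745e-08 kg/m³ = 1.745e-05 mg/L = 0.01745 µg/L.

0.0175 µg/L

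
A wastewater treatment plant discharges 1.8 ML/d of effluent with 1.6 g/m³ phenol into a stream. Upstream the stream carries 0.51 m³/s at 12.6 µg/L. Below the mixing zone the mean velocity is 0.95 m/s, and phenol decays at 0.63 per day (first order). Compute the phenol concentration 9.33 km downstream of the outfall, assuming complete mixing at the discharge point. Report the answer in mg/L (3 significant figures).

1.8 ML/d = 0.02083 m³/s.
12.6 µg/L = 0.0126 mg/L.
After complete mixing, C₀ = (0.02083·1.6 + 0.51·0.0126) / 0.5308 = 0.0749 mg/L.
Travel time t = 9330 m / 0.95 m/s = 9821 s = 0.1137 d.
C = 0.0749·exp(−0.63·0.1137) = 0.0749·0.9309 = 0.06972 mg/L.

0.0697 mg/L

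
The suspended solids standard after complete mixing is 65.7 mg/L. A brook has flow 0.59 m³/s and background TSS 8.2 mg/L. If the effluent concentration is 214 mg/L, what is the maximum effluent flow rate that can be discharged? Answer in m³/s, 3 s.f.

0.229 m³/s

Mass balance at complete mixing: C_std·(Q_w + Q_r) = Q_w·C_e + Q_r·C_b.
Rearranging, Q_w = Q_r·(C_std − C_b)/(C_e − C_std) = 0.59·(65.7 − 8.2) / (214 − 65.7) = 0.2288 m³/s.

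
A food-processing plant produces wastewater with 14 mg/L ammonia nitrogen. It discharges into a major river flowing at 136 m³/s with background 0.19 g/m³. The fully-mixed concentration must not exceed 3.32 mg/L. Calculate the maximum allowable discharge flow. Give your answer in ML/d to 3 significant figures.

Mass balance at complete mixing: C_std·(Q_w + Q_r) = Q_w·C_e + Q_r·C_b.
Rearranging, Q_w = Q_r·(C_std − C_b)/(C_e − C_std) = 136·(3.32 − 0.19) / (14 − 3.32) = 39.86 m³/s.
= 3444 ML/d.

3440 ML/d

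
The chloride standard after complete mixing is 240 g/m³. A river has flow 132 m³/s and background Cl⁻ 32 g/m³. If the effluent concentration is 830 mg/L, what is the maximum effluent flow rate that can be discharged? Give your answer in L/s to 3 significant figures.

46500 L/s

Mass balance at complete mixing: C_std·(Q_w + Q_r) = Q_w·C_e + Q_r·C_b.
Rearranging, Q_w = Q_r·(C_std − C_b)/(C_e − C_std) = 132·(240 − 32) / (830 − 240) = 46.54 m³/s.
= 4.654e+04 L/s.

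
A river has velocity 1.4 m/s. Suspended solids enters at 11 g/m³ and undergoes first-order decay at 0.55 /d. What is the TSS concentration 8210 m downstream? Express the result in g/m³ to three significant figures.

10.6 g/m³

Travel time t = 8210 m / 1.4 m/s = 8210/1.4 = 5864 s = 0.06787 d.
First-order decay: C = 11·exp(−0.55·0.06787) = 11·0.9634 = 10.6 g/m³.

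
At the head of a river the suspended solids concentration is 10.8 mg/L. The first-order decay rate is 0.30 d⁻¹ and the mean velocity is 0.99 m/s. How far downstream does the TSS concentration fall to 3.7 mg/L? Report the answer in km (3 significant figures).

From C = C₀·e^(−kt), t = ln(C₀/C)/k = ln(10.8/3.7)/0.30 = 1.071/0.30 = 3.571 d.
Distance = v·t = 0.99 m/s × 3.085e+05 s = 3.054e+05 m = 305.4 km.

305 km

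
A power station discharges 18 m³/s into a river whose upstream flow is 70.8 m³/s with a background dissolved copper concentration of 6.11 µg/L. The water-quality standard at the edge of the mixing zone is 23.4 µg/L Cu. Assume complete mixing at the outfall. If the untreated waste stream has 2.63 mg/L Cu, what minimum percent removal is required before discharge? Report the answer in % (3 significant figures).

96.5 %

6.11 µg/L = 0.00611 mg/L.
23.4 µg/L = 0.0234 mg/L.
Mass balance: 0.0234·88.8 = 18·Cₑ + 70.8·0.00611.
Cₑ = (2.078 − 0.4326) / 18 = 0.09141 mg/L.
Required removal = 1 − 0.09141/2.63 = 96.52 %.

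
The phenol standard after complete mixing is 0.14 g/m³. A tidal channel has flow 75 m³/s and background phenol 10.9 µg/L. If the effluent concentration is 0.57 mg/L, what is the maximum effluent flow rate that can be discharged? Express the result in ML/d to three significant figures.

1950 ML/d

10.9 µg/L = 0.0109 mg/L.
Mass balance at complete mixing: C_std·(Q_w + Q_r) = Q_w·C_e + Q_r·C_b.
Rearranging, Q_w = Q_r·(C_std − C_b)/(C_e − C_std) = 75·(0.14 − 0.0109) / (0.57 − 0.14) = 22.52 m³/s.
= 1946 ML/d.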